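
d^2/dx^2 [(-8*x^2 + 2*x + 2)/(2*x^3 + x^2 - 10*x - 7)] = 4*(-16*x^6 + 12*x^5 - 210*x^4 - 395*x^3 - 57*x^2 + 33*x - 159)/(8*x^9 + 12*x^8 - 114*x^7 - 203*x^6 + 486*x^5 + 1119*x^4 - 286*x^3 - 1953*x^2 - 1470*x - 343)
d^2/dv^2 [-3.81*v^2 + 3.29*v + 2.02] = -7.62000000000000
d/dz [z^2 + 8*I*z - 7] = 2*z + 8*I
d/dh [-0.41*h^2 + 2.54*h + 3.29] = 2.54 - 0.82*h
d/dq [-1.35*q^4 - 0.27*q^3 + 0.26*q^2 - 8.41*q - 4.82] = -5.4*q^3 - 0.81*q^2 + 0.52*q - 8.41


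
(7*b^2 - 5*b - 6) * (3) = 21*b^2 - 15*b - 18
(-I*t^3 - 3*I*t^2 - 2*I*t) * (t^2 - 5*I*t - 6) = -I*t^5 - 5*t^4 - 3*I*t^4 - 15*t^3 + 4*I*t^3 - 10*t^2 + 18*I*t^2 + 12*I*t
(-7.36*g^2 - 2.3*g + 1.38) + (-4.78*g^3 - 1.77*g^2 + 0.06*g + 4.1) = -4.78*g^3 - 9.13*g^2 - 2.24*g + 5.48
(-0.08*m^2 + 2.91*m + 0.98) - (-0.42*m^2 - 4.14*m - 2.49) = 0.34*m^2 + 7.05*m + 3.47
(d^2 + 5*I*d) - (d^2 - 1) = 5*I*d + 1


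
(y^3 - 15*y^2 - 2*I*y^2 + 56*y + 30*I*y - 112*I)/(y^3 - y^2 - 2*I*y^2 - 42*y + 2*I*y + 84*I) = (y - 8)/(y + 6)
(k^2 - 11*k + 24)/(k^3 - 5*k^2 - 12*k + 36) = (k^2 - 11*k + 24)/(k^3 - 5*k^2 - 12*k + 36)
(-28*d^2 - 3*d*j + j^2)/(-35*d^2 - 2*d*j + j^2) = (4*d + j)/(5*d + j)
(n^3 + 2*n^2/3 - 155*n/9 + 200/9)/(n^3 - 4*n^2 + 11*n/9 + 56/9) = (3*n^2 + 10*n - 25)/(3*n^2 - 4*n - 7)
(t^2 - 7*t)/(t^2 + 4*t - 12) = t*(t - 7)/(t^2 + 4*t - 12)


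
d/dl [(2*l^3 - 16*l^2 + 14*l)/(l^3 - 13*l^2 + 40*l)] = 2*(-5*l^2 + 66*l - 229)/(l^4 - 26*l^3 + 249*l^2 - 1040*l + 1600)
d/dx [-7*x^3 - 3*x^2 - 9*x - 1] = -21*x^2 - 6*x - 9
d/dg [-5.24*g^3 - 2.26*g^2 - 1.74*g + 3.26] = -15.72*g^2 - 4.52*g - 1.74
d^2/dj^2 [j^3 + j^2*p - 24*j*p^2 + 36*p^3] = 6*j + 2*p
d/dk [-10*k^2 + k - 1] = 1 - 20*k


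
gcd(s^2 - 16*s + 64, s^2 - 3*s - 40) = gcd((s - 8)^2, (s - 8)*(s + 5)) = s - 8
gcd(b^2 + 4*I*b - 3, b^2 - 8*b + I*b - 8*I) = b + I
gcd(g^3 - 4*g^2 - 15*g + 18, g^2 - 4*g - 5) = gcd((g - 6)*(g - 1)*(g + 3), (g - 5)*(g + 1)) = 1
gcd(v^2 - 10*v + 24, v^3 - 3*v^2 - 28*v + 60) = v - 6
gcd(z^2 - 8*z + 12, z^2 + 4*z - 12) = z - 2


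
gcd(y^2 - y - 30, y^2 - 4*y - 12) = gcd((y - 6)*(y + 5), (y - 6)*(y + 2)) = y - 6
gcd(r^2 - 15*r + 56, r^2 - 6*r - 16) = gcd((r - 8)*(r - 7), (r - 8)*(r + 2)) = r - 8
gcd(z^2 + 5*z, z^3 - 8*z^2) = z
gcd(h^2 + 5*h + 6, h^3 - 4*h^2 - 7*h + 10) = h + 2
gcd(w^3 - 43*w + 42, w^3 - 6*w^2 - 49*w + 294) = w^2 + w - 42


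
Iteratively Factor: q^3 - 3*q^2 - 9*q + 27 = (q - 3)*(q^2 - 9) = (q - 3)*(q + 3)*(q - 3)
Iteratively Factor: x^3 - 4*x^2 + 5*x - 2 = (x - 1)*(x^2 - 3*x + 2) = (x - 1)^2*(x - 2)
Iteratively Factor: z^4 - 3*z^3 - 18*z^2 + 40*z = (z - 5)*(z^3 + 2*z^2 - 8*z) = z*(z - 5)*(z^2 + 2*z - 8) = z*(z - 5)*(z + 4)*(z - 2)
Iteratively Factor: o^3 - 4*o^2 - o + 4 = (o - 4)*(o^2 - 1) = (o - 4)*(o - 1)*(o + 1)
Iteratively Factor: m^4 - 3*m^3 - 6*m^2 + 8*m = (m - 1)*(m^3 - 2*m^2 - 8*m) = (m - 4)*(m - 1)*(m^2 + 2*m) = m*(m - 4)*(m - 1)*(m + 2)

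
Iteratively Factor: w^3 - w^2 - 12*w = (w - 4)*(w^2 + 3*w) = (w - 4)*(w + 3)*(w)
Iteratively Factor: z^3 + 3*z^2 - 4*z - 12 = (z - 2)*(z^2 + 5*z + 6) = (z - 2)*(z + 2)*(z + 3)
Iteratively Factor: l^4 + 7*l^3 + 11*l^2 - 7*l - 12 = (l + 3)*(l^3 + 4*l^2 - l - 4) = (l + 3)*(l + 4)*(l^2 - 1) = (l - 1)*(l + 3)*(l + 4)*(l + 1)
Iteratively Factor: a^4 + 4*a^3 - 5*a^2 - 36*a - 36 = (a + 3)*(a^3 + a^2 - 8*a - 12) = (a - 3)*(a + 3)*(a^2 + 4*a + 4) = (a - 3)*(a + 2)*(a + 3)*(a + 2)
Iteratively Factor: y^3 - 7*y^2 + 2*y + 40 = (y - 5)*(y^2 - 2*y - 8) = (y - 5)*(y + 2)*(y - 4)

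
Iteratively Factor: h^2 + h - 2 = (h + 2)*(h - 1)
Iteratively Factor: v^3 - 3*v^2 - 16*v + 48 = (v + 4)*(v^2 - 7*v + 12) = (v - 3)*(v + 4)*(v - 4)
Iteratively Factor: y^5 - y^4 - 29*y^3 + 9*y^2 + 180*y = (y - 5)*(y^4 + 4*y^3 - 9*y^2 - 36*y) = (y - 5)*(y + 3)*(y^3 + y^2 - 12*y) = (y - 5)*(y - 3)*(y + 3)*(y^2 + 4*y) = y*(y - 5)*(y - 3)*(y + 3)*(y + 4)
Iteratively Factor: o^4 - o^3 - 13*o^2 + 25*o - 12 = (o - 3)*(o^3 + 2*o^2 - 7*o + 4) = (o - 3)*(o + 4)*(o^2 - 2*o + 1) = (o - 3)*(o - 1)*(o + 4)*(o - 1)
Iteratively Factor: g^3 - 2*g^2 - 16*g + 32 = (g - 4)*(g^2 + 2*g - 8) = (g - 4)*(g - 2)*(g + 4)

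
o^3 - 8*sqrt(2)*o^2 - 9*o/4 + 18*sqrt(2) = (o - 3/2)*(o + 3/2)*(o - 8*sqrt(2))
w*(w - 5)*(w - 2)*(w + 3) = w^4 - 4*w^3 - 11*w^2 + 30*w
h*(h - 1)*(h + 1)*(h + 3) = h^4 + 3*h^3 - h^2 - 3*h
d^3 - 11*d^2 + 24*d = d*(d - 8)*(d - 3)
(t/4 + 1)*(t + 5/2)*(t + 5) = t^3/4 + 23*t^2/8 + 85*t/8 + 25/2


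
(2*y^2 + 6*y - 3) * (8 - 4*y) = -8*y^3 - 8*y^2 + 60*y - 24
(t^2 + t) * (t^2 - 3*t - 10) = t^4 - 2*t^3 - 13*t^2 - 10*t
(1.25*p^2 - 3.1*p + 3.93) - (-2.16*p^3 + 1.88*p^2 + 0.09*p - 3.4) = 2.16*p^3 - 0.63*p^2 - 3.19*p + 7.33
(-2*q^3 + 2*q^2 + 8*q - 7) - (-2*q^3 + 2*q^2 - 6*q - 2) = 14*q - 5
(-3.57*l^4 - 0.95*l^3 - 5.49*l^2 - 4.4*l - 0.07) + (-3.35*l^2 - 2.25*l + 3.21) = -3.57*l^4 - 0.95*l^3 - 8.84*l^2 - 6.65*l + 3.14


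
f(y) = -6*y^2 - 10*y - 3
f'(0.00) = -10.00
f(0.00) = -3.00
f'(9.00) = -118.00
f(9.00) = -579.00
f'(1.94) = -33.28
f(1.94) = -44.98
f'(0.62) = -17.44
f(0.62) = -11.51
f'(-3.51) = 32.12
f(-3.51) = -41.82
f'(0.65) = -17.80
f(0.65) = -12.04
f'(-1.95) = 13.40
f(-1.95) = -6.32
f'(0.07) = -10.84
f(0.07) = -3.73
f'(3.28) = -49.36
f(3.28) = -100.35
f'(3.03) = -46.36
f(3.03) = -88.39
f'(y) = -12*y - 10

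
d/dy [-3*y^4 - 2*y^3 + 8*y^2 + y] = -12*y^3 - 6*y^2 + 16*y + 1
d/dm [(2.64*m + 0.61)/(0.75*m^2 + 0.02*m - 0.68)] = (1.98*m^2 + 0.0528*m - (1.5*m + 0.02)*(2.64*m + 0.61) - 1.7952)/(0.75*m^2 + 0.02*m - 0.68)^2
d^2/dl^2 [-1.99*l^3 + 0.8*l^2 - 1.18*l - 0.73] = 1.6 - 11.94*l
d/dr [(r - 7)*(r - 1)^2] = 3*(r - 5)*(r - 1)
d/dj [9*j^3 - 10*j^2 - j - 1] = 27*j^2 - 20*j - 1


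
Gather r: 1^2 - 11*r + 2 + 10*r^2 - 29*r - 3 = 10*r^2 - 40*r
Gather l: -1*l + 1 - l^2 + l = 1 - l^2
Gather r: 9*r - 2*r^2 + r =-2*r^2 + 10*r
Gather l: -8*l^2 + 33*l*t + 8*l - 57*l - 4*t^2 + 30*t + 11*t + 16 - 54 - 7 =-8*l^2 + l*(33*t - 49) - 4*t^2 + 41*t - 45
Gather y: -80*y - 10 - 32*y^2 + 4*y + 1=-32*y^2 - 76*y - 9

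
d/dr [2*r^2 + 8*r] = 4*r + 8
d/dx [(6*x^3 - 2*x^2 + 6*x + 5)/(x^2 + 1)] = 2*(3*x^4 + 6*x^2 - 7*x + 3)/(x^4 + 2*x^2 + 1)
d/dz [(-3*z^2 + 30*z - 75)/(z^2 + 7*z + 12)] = 3*(-17*z^2 + 26*z + 295)/(z^4 + 14*z^3 + 73*z^2 + 168*z + 144)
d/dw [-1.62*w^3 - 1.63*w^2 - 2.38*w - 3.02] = -4.86*w^2 - 3.26*w - 2.38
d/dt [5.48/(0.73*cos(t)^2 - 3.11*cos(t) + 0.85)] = (8.0008*cos(t) - 17.0428)*sin(t)/(0.73*cos(t)^2 - 3.11*cos(t) + 0.85)^2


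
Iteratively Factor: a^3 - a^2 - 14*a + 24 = (a - 2)*(a^2 + a - 12) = (a - 2)*(a + 4)*(a - 3)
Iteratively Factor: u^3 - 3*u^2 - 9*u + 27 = (u + 3)*(u^2 - 6*u + 9) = (u - 3)*(u + 3)*(u - 3)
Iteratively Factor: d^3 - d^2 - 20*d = (d + 4)*(d^2 - 5*d) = (d - 5)*(d + 4)*(d)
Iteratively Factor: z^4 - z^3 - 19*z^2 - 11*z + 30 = (z - 1)*(z^3 - 19*z - 30) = (z - 1)*(z + 2)*(z^2 - 2*z - 15) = (z - 5)*(z - 1)*(z + 2)*(z + 3)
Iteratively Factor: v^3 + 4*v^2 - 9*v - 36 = (v + 3)*(v^2 + v - 12) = (v - 3)*(v + 3)*(v + 4)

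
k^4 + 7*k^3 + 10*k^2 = k^2*(k + 2)*(k + 5)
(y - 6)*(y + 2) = y^2 - 4*y - 12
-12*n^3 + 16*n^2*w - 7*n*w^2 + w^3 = (-3*n + w)*(-2*n + w)^2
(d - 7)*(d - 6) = d^2 - 13*d + 42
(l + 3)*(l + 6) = l^2 + 9*l + 18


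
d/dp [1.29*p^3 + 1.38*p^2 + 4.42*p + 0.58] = 3.87*p^2 + 2.76*p + 4.42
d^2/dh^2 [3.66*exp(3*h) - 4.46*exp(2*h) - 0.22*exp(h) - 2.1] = (32.94*exp(2*h) - 17.84*exp(h) - 0.22)*exp(h)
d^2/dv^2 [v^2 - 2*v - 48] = 2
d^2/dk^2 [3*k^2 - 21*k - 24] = 6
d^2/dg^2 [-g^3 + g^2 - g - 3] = 2 - 6*g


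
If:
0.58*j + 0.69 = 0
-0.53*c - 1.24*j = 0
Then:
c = 2.78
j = -1.19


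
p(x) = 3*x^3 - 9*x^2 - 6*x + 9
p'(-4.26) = 234.01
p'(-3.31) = 152.18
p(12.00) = 3825.00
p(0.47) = 4.50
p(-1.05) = 1.90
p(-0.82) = 6.21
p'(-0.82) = 14.81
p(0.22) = 7.28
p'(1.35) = -13.90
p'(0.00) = -6.00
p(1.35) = -8.12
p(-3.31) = -178.54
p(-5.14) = -605.33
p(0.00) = 9.00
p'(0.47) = -12.47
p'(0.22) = -9.52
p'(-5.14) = 324.30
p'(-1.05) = 22.82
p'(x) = 9*x^2 - 18*x - 6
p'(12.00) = 1074.00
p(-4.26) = -360.69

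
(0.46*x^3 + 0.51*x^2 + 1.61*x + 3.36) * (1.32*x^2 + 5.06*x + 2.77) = 0.6072*x^5 + 3.0008*x^4 + 5.98*x^3 + 13.9945*x^2 + 21.4613*x + 9.3072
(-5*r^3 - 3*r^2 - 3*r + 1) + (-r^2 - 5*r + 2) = -5*r^3 - 4*r^2 - 8*r + 3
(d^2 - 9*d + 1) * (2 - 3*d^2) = -3*d^4 + 27*d^3 - d^2 - 18*d + 2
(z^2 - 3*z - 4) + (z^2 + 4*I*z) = 2*z^2 - 3*z + 4*I*z - 4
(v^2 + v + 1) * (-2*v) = -2*v^3 - 2*v^2 - 2*v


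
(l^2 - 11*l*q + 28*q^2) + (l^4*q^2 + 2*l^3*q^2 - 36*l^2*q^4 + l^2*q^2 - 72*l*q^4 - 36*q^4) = l^4*q^2 + 2*l^3*q^2 - 36*l^2*q^4 + l^2*q^2 + l^2 - 72*l*q^4 - 11*l*q - 36*q^4 + 28*q^2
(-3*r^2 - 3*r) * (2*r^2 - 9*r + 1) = -6*r^4 + 21*r^3 + 24*r^2 - 3*r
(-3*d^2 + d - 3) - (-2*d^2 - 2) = -d^2 + d - 1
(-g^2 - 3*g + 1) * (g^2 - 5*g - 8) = -g^4 + 2*g^3 + 24*g^2 + 19*g - 8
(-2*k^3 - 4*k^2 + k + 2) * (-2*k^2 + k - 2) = 4*k^5 + 6*k^4 - 2*k^3 + 5*k^2 - 4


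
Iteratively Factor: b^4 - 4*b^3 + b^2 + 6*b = (b - 2)*(b^3 - 2*b^2 - 3*b) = (b - 3)*(b - 2)*(b^2 + b) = b*(b - 3)*(b - 2)*(b + 1)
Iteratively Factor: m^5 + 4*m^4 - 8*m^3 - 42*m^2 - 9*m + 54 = (m - 3)*(m^4 + 7*m^3 + 13*m^2 - 3*m - 18) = (m - 3)*(m + 2)*(m^3 + 5*m^2 + 3*m - 9) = (m - 3)*(m + 2)*(m + 3)*(m^2 + 2*m - 3) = (m - 3)*(m - 1)*(m + 2)*(m + 3)*(m + 3)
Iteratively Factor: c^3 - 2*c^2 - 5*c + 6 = (c - 3)*(c^2 + c - 2) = (c - 3)*(c + 2)*(c - 1)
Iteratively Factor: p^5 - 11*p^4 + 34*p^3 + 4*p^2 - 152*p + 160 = (p + 2)*(p^4 - 13*p^3 + 60*p^2 - 116*p + 80) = (p - 2)*(p + 2)*(p^3 - 11*p^2 + 38*p - 40) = (p - 5)*(p - 2)*(p + 2)*(p^2 - 6*p + 8) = (p - 5)*(p - 4)*(p - 2)*(p + 2)*(p - 2)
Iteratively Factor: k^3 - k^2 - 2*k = (k - 2)*(k^2 + k) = (k - 2)*(k + 1)*(k)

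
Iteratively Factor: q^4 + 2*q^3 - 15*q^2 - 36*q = (q)*(q^3 + 2*q^2 - 15*q - 36) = q*(q + 3)*(q^2 - q - 12) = q*(q + 3)^2*(q - 4)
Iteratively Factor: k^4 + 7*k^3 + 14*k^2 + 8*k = (k)*(k^3 + 7*k^2 + 14*k + 8) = k*(k + 1)*(k^2 + 6*k + 8) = k*(k + 1)*(k + 2)*(k + 4)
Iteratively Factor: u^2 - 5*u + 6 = (u - 3)*(u - 2)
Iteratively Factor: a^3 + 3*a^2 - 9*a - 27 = (a + 3)*(a^2 - 9) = (a + 3)^2*(a - 3)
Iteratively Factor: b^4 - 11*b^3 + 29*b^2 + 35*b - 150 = (b - 5)*(b^3 - 6*b^2 - b + 30) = (b - 5)*(b + 2)*(b^2 - 8*b + 15) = (b - 5)^2*(b + 2)*(b - 3)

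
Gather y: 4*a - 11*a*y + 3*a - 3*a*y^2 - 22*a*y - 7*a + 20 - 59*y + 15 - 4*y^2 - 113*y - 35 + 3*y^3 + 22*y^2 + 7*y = 3*y^3 + y^2*(18 - 3*a) + y*(-33*a - 165)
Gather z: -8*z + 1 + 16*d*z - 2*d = -2*d + z*(16*d - 8) + 1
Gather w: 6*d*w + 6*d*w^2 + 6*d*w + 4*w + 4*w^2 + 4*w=w^2*(6*d + 4) + w*(12*d + 8)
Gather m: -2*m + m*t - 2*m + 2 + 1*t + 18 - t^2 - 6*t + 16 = m*(t - 4) - t^2 - 5*t + 36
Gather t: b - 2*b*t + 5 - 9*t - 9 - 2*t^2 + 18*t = b - 2*t^2 + t*(9 - 2*b) - 4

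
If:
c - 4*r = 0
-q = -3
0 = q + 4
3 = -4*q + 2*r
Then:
No Solution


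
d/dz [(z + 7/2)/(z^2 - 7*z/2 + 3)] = (-4*z^2 - 28*z + 61)/(4*z^4 - 28*z^3 + 73*z^2 - 84*z + 36)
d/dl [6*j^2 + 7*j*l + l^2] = 7*j + 2*l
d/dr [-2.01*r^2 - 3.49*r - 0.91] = -4.02*r - 3.49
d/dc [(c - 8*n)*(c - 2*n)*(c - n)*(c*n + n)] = n*(4*c^3 - 33*c^2*n + 3*c^2 + 52*c*n^2 - 22*c*n - 16*n^3 + 26*n^2)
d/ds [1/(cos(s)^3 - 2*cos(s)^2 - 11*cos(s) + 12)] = (3*cos(s)^2 - 4*cos(s) - 11)*sin(s)/(cos(s)^3 - 2*cos(s)^2 - 11*cos(s) + 12)^2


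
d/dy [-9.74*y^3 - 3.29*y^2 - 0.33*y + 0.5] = -29.22*y^2 - 6.58*y - 0.33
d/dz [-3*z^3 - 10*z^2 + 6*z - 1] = -9*z^2 - 20*z + 6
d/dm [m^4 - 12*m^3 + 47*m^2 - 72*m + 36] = 4*m^3 - 36*m^2 + 94*m - 72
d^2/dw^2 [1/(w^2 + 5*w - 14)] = 2*(-w^2 - 5*w + (2*w + 5)^2 + 14)/(w^2 + 5*w - 14)^3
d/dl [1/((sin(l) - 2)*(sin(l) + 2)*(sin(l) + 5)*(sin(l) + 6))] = (-4*sin(l)^3 - 33*sin(l)^2 - 52*sin(l) + 44)*cos(l)/((sin(l) - 2)^2*(sin(l) + 2)^2*(sin(l) + 5)^2*(sin(l) + 6)^2)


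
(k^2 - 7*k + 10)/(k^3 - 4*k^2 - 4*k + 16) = (k - 5)/(k^2 - 2*k - 8)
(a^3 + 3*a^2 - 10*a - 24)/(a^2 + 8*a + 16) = (a^2 - a - 6)/(a + 4)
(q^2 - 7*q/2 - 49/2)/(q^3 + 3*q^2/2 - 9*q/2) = (2*q^2 - 7*q - 49)/(q*(2*q^2 + 3*q - 9))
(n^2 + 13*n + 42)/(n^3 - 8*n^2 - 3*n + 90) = (n^2 + 13*n + 42)/(n^3 - 8*n^2 - 3*n + 90)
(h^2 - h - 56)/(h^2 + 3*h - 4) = (h^2 - h - 56)/(h^2 + 3*h - 4)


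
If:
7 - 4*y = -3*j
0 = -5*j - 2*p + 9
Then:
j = 4*y/3 - 7/3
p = 31/3 - 10*y/3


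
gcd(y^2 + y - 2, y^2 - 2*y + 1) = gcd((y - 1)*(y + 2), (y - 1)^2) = y - 1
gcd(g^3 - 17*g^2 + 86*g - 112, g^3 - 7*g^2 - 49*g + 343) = g - 7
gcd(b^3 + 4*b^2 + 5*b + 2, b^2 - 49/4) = 1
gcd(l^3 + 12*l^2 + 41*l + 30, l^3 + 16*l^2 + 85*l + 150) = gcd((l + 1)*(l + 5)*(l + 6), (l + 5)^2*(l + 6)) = l^2 + 11*l + 30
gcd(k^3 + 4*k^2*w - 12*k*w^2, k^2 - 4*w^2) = -k + 2*w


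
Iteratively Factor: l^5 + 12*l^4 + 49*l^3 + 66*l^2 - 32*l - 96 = (l + 4)*(l^4 + 8*l^3 + 17*l^2 - 2*l - 24) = (l - 1)*(l + 4)*(l^3 + 9*l^2 + 26*l + 24) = (l - 1)*(l + 3)*(l + 4)*(l^2 + 6*l + 8) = (l - 1)*(l + 2)*(l + 3)*(l + 4)*(l + 4)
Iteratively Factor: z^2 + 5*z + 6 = (z + 2)*(z + 3)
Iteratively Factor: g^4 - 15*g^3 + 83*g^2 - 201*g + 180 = (g - 5)*(g^3 - 10*g^2 + 33*g - 36) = (g - 5)*(g - 4)*(g^2 - 6*g + 9) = (g - 5)*(g - 4)*(g - 3)*(g - 3)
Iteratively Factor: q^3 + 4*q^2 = (q + 4)*(q^2) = q*(q + 4)*(q)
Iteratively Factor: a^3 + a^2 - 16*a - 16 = (a + 4)*(a^2 - 3*a - 4) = (a - 4)*(a + 4)*(a + 1)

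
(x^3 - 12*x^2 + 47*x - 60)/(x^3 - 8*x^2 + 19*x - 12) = (x - 5)/(x - 1)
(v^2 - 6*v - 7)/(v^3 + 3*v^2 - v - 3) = (v - 7)/(v^2 + 2*v - 3)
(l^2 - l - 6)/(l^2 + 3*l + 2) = (l - 3)/(l + 1)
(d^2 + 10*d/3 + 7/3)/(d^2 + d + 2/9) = 3*(3*d^2 + 10*d + 7)/(9*d^2 + 9*d + 2)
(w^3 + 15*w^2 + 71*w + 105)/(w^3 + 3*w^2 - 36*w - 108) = (w^2 + 12*w + 35)/(w^2 - 36)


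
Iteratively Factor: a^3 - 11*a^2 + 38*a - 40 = (a - 4)*(a^2 - 7*a + 10) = (a - 5)*(a - 4)*(a - 2)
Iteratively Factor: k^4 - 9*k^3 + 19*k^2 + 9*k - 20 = (k + 1)*(k^3 - 10*k^2 + 29*k - 20) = (k - 5)*(k + 1)*(k^2 - 5*k + 4) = (k - 5)*(k - 4)*(k + 1)*(k - 1)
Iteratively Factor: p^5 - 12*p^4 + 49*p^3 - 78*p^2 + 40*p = (p - 5)*(p^4 - 7*p^3 + 14*p^2 - 8*p) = (p - 5)*(p - 1)*(p^3 - 6*p^2 + 8*p) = (p - 5)*(p - 4)*(p - 1)*(p^2 - 2*p) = p*(p - 5)*(p - 4)*(p - 1)*(p - 2)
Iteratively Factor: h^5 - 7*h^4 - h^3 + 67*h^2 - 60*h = (h - 4)*(h^4 - 3*h^3 - 13*h^2 + 15*h) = (h - 4)*(h - 1)*(h^3 - 2*h^2 - 15*h) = (h - 5)*(h - 4)*(h - 1)*(h^2 + 3*h) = h*(h - 5)*(h - 4)*(h - 1)*(h + 3)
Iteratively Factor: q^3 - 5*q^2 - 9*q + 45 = (q + 3)*(q^2 - 8*q + 15) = (q - 3)*(q + 3)*(q - 5)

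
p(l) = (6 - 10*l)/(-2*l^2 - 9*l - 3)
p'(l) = (6 - 10*l)*(4*l + 9)/(-2*l^2 - 9*l - 3)^2 - 10/(-2*l^2 - 9*l - 3) = 4*(-5*l^2 + 6*l + 21)/(4*l^4 + 36*l^3 + 93*l^2 + 54*l + 9)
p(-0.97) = 4.08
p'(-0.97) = 2.83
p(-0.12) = -3.69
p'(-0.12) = 21.28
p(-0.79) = 4.86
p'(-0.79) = 6.42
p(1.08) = 0.32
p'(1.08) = 0.38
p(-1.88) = 3.62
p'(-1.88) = -0.68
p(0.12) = -1.17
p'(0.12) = 5.13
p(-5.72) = -3.73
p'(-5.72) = -2.46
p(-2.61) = 4.68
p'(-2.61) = -2.44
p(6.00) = 0.42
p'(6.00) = -0.03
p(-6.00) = -3.14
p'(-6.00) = -1.77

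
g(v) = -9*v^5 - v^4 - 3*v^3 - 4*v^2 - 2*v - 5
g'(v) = -45*v^4 - 4*v^3 - 9*v^2 - 8*v - 2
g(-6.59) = 110665.69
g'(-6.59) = -84065.36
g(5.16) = -34165.27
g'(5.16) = -32733.98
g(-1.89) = 209.03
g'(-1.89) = -566.22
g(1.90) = -279.70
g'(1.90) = -663.57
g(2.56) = -1119.18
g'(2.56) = -2081.31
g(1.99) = -345.02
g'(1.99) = -790.79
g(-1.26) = 23.23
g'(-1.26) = -111.63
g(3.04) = -2554.48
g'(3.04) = -4065.19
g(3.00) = -2396.00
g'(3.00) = -3860.00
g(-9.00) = 526756.00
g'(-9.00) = -292988.00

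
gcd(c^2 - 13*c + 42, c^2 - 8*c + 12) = c - 6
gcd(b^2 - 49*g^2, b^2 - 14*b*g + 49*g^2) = b - 7*g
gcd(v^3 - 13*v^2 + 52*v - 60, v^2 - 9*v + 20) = v - 5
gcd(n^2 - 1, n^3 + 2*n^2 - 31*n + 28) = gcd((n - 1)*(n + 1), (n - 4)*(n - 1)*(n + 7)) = n - 1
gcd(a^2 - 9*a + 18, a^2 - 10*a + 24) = a - 6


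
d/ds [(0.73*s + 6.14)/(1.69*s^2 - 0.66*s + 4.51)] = (-1.2337*s^2 - 20.7532*s + 7.3447)/(2.8561*s^4 - 2.2308*s^3 + 15.6794*s^2 - 5.9532*s + 20.3401)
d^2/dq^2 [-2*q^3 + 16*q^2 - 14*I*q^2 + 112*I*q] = -12*q + 32 - 28*I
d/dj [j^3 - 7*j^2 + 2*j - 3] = 3*j^2 - 14*j + 2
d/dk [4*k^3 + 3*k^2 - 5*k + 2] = 12*k^2 + 6*k - 5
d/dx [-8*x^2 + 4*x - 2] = 4 - 16*x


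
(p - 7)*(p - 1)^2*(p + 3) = p^4 - 6*p^3 - 12*p^2 + 38*p - 21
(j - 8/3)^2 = j^2 - 16*j/3 + 64/9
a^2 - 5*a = a*(a - 5)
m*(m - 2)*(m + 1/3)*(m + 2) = m^4 + m^3/3 - 4*m^2 - 4*m/3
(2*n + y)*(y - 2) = 2*n*y - 4*n + y^2 - 2*y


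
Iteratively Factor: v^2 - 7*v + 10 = (v - 2)*(v - 5)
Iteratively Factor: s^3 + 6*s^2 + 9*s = (s + 3)*(s^2 + 3*s) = s*(s + 3)*(s + 3)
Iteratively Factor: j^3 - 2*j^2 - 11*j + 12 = (j + 3)*(j^2 - 5*j + 4) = (j - 4)*(j + 3)*(j - 1)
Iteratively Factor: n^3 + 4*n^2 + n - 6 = (n + 2)*(n^2 + 2*n - 3) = (n - 1)*(n + 2)*(n + 3)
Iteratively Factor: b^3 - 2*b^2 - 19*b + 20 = (b - 5)*(b^2 + 3*b - 4) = (b - 5)*(b + 4)*(b - 1)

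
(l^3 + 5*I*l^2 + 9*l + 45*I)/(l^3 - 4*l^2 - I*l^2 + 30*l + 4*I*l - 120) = (l^2 + 9)/(l^2 + l*(-4 - 6*I) + 24*I)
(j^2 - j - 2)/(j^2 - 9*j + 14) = (j + 1)/(j - 7)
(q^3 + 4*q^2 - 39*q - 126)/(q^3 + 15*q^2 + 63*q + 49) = (q^2 - 3*q - 18)/(q^2 + 8*q + 7)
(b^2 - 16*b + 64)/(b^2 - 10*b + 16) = (b - 8)/(b - 2)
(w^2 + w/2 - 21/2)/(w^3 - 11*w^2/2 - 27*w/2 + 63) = 1/(w - 6)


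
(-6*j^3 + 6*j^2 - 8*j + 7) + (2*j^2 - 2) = -6*j^3 + 8*j^2 - 8*j + 5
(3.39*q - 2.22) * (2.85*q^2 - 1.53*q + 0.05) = 9.6615*q^3 - 11.5137*q^2 + 3.5661*q - 0.111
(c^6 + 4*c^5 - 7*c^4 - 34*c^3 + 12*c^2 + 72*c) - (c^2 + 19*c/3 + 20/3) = c^6 + 4*c^5 - 7*c^4 - 34*c^3 + 11*c^2 + 197*c/3 - 20/3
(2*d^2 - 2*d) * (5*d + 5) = 10*d^3 - 10*d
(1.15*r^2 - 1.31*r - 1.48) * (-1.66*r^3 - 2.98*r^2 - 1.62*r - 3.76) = -1.909*r^5 - 1.2524*r^4 + 4.4976*r^3 + 2.2086*r^2 + 7.3232*r + 5.5648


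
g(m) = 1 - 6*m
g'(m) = -6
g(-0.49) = 3.94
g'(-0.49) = -6.00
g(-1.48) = 9.88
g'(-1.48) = -6.00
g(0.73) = -3.38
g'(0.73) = -6.00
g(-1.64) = 10.84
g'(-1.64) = -6.00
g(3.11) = -17.66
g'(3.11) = -6.00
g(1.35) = -7.10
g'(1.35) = -6.00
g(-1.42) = 9.52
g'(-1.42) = -6.00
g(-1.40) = 9.40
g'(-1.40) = -6.00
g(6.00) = -35.00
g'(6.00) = -6.00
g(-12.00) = 73.00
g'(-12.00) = -6.00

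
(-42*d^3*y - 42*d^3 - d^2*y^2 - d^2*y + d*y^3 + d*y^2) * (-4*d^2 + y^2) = 168*d^5*y + 168*d^5 + 4*d^4*y^2 + 4*d^4*y - 46*d^3*y^3 - 46*d^3*y^2 - d^2*y^4 - d^2*y^3 + d*y^5 + d*y^4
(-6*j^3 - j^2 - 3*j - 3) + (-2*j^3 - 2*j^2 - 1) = -8*j^3 - 3*j^2 - 3*j - 4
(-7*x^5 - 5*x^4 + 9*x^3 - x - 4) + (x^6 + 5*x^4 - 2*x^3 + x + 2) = x^6 - 7*x^5 + 7*x^3 - 2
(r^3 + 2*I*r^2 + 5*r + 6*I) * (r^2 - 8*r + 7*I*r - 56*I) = r^5 - 8*r^4 + 9*I*r^4 - 9*r^3 - 72*I*r^3 + 72*r^2 + 41*I*r^2 - 42*r - 328*I*r + 336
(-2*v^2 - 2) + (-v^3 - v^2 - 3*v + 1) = -v^3 - 3*v^2 - 3*v - 1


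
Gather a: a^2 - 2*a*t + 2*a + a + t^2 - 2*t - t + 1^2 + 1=a^2 + a*(3 - 2*t) + t^2 - 3*t + 2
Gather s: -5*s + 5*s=0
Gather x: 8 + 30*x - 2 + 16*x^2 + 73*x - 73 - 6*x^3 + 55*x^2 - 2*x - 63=-6*x^3 + 71*x^2 + 101*x - 130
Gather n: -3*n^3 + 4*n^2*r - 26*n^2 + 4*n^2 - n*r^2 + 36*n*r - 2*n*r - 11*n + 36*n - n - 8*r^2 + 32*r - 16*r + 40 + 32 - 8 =-3*n^3 + n^2*(4*r - 22) + n*(-r^2 + 34*r + 24) - 8*r^2 + 16*r + 64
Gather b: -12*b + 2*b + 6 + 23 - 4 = 25 - 10*b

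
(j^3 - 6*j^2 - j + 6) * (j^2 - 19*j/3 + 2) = j^5 - 37*j^4/3 + 39*j^3 + j^2/3 - 40*j + 12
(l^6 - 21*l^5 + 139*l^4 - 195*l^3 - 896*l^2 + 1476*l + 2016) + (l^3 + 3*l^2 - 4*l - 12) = l^6 - 21*l^5 + 139*l^4 - 194*l^3 - 893*l^2 + 1472*l + 2004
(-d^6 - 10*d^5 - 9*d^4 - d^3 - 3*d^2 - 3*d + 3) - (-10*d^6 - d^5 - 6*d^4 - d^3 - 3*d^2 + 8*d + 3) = 9*d^6 - 9*d^5 - 3*d^4 - 11*d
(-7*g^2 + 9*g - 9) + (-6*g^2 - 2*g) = -13*g^2 + 7*g - 9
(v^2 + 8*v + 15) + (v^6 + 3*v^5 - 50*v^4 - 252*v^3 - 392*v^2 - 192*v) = v^6 + 3*v^5 - 50*v^4 - 252*v^3 - 391*v^2 - 184*v + 15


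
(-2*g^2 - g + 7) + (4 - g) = -2*g^2 - 2*g + 11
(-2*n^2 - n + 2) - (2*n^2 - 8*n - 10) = -4*n^2 + 7*n + 12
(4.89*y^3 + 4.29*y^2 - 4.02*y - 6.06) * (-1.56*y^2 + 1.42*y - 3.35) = -7.6284*y^5 + 0.251399999999999*y^4 - 4.0185*y^3 - 10.6263*y^2 + 4.8618*y + 20.301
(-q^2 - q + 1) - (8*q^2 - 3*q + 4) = -9*q^2 + 2*q - 3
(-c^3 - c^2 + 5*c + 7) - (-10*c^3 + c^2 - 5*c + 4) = 9*c^3 - 2*c^2 + 10*c + 3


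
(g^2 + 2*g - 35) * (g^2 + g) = g^4 + 3*g^3 - 33*g^2 - 35*g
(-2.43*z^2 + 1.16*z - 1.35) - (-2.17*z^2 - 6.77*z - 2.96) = -0.26*z^2 + 7.93*z + 1.61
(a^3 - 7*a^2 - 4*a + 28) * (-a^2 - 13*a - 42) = -a^5 - 6*a^4 + 53*a^3 + 318*a^2 - 196*a - 1176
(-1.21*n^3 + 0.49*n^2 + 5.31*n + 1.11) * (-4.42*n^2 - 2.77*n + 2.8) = 5.3482*n^5 + 1.1859*n^4 - 28.2155*n^3 - 18.2429*n^2 + 11.7933*n + 3.108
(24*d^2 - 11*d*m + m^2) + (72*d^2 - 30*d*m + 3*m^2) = 96*d^2 - 41*d*m + 4*m^2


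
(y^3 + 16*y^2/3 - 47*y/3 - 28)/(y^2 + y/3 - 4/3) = (y^2 + 4*y - 21)/(y - 1)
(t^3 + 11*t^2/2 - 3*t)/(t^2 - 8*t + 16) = t*(2*t^2 + 11*t - 6)/(2*(t^2 - 8*t + 16))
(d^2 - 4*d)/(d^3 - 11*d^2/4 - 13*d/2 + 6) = 4*d/(4*d^2 + 5*d - 6)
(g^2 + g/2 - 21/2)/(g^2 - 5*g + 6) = (g + 7/2)/(g - 2)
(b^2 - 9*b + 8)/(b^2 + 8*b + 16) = (b^2 - 9*b + 8)/(b^2 + 8*b + 16)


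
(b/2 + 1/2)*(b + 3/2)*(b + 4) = b^3/2 + 13*b^2/4 + 23*b/4 + 3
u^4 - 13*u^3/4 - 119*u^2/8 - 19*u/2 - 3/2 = (u - 6)*(u + 1/4)*(u + 1/2)*(u + 2)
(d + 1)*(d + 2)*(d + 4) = d^3 + 7*d^2 + 14*d + 8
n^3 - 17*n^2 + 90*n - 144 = (n - 8)*(n - 6)*(n - 3)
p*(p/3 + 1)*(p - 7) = p^3/3 - 4*p^2/3 - 7*p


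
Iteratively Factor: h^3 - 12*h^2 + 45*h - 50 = (h - 5)*(h^2 - 7*h + 10) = (h - 5)*(h - 2)*(h - 5)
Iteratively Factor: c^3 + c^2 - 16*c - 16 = (c + 4)*(c^2 - 3*c - 4) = (c + 1)*(c + 4)*(c - 4)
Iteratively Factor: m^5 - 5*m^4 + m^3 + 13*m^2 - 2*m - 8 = (m - 4)*(m^4 - m^3 - 3*m^2 + m + 2) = (m - 4)*(m - 2)*(m^3 + m^2 - m - 1) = (m - 4)*(m - 2)*(m - 1)*(m^2 + 2*m + 1) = (m - 4)*(m - 2)*(m - 1)*(m + 1)*(m + 1)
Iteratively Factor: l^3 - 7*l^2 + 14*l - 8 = (l - 1)*(l^2 - 6*l + 8) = (l - 2)*(l - 1)*(l - 4)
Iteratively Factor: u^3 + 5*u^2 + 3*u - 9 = (u + 3)*(u^2 + 2*u - 3) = (u + 3)^2*(u - 1)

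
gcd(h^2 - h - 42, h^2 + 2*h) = 1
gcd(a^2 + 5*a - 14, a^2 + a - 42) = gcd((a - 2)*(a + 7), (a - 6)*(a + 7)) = a + 7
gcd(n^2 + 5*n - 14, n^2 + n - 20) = 1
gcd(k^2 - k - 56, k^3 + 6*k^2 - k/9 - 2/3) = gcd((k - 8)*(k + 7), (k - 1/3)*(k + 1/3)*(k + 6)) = 1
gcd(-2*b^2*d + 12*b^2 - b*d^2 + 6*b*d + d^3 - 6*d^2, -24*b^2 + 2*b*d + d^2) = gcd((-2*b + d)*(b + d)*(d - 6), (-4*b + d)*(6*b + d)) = 1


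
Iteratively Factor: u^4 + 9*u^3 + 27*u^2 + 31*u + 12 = (u + 4)*(u^3 + 5*u^2 + 7*u + 3) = (u + 1)*(u + 4)*(u^2 + 4*u + 3) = (u + 1)*(u + 3)*(u + 4)*(u + 1)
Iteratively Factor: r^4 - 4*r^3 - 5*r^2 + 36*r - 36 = (r - 2)*(r^3 - 2*r^2 - 9*r + 18) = (r - 3)*(r - 2)*(r^2 + r - 6) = (r - 3)*(r - 2)*(r + 3)*(r - 2)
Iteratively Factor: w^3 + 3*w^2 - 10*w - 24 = (w + 4)*(w^2 - w - 6) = (w + 2)*(w + 4)*(w - 3)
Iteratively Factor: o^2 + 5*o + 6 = (o + 3)*(o + 2)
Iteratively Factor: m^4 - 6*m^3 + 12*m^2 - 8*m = (m - 2)*(m^3 - 4*m^2 + 4*m) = m*(m - 2)*(m^2 - 4*m + 4) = m*(m - 2)^2*(m - 2)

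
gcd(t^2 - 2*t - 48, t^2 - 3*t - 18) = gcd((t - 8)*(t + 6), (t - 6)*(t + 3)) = 1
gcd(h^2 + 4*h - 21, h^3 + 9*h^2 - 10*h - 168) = h + 7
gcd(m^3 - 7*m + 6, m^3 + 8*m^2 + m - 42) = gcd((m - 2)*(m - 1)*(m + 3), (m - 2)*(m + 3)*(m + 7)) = m^2 + m - 6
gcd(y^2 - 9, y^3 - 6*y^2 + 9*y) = y - 3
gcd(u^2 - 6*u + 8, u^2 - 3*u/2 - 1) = u - 2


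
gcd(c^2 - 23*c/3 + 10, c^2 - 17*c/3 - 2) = c - 6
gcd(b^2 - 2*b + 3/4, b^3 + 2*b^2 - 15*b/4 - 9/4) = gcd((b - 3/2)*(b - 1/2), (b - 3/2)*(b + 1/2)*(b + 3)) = b - 3/2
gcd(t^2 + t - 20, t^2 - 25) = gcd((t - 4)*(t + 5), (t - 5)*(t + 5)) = t + 5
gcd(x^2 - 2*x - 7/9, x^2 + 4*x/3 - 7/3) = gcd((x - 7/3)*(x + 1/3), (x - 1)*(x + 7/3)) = 1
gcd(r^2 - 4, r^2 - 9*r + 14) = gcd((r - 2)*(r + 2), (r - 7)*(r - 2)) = r - 2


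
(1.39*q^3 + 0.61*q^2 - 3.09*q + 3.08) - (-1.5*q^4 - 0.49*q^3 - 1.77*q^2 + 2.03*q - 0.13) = 1.5*q^4 + 1.88*q^3 + 2.38*q^2 - 5.12*q + 3.21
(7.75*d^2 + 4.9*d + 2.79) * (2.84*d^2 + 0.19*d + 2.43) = 22.01*d^4 + 15.3885*d^3 + 27.6871*d^2 + 12.4371*d + 6.7797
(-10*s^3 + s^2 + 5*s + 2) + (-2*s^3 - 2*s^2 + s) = -12*s^3 - s^2 + 6*s + 2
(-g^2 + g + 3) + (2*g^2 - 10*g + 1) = g^2 - 9*g + 4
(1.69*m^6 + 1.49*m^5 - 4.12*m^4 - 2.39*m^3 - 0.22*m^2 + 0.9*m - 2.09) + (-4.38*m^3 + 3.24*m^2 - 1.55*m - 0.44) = 1.69*m^6 + 1.49*m^5 - 4.12*m^4 - 6.77*m^3 + 3.02*m^2 - 0.65*m - 2.53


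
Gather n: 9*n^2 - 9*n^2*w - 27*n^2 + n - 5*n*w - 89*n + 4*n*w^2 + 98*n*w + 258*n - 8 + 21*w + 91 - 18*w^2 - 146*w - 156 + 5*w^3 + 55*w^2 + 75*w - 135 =n^2*(-9*w - 18) + n*(4*w^2 + 93*w + 170) + 5*w^3 + 37*w^2 - 50*w - 208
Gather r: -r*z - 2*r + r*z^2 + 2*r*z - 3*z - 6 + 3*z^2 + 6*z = r*(z^2 + z - 2) + 3*z^2 + 3*z - 6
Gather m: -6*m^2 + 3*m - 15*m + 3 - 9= -6*m^2 - 12*m - 6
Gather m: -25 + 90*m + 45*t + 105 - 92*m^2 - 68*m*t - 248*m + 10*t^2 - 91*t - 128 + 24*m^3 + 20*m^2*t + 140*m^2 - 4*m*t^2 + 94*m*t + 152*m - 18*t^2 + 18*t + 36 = 24*m^3 + m^2*(20*t + 48) + m*(-4*t^2 + 26*t - 6) - 8*t^2 - 28*t - 12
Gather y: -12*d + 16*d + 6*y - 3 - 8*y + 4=4*d - 2*y + 1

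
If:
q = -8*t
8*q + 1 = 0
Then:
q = -1/8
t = 1/64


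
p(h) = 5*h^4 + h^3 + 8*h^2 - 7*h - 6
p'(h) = 20*h^3 + 3*h^2 + 16*h - 7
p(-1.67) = 62.23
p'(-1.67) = -118.50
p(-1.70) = 65.87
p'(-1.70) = -123.79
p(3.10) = 540.73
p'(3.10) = 667.25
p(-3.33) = 683.91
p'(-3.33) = -765.53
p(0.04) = -6.27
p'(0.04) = -6.35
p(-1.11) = 17.85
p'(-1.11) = -48.42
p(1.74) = 57.14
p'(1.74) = 135.28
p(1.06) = 3.07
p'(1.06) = 37.15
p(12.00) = 106470.00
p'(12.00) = 35177.00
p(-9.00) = 32781.00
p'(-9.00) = -14488.00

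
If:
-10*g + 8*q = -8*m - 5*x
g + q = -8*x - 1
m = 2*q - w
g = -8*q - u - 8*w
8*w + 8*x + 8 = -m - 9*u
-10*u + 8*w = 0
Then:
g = 72896/68925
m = 3184/2757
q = 4903/13785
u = -8152/22975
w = -2038/4595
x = -20792/68925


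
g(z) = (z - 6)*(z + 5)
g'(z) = 2*z - 1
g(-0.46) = -29.33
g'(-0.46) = -1.92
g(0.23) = -30.18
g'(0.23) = -0.54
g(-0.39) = -29.46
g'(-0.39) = -1.78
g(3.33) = -22.24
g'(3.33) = 5.66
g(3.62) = -20.52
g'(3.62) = 6.24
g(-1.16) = -27.49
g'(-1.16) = -3.32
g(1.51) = -29.23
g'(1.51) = 2.02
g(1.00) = -30.00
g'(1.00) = 1.00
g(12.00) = 102.00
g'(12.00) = 23.00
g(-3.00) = -18.00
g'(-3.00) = -7.00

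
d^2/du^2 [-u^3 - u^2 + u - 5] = -6*u - 2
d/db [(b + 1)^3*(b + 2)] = (b + 1)^2*(4*b + 7)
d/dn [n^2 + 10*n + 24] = 2*n + 10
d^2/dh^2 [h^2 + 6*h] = 2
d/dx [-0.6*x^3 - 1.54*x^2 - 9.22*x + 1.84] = -1.8*x^2 - 3.08*x - 9.22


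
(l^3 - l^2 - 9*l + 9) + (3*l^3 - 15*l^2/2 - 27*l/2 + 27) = 4*l^3 - 17*l^2/2 - 45*l/2 + 36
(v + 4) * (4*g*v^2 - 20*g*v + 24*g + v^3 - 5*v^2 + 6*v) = 4*g*v^3 - 4*g*v^2 - 56*g*v + 96*g + v^4 - v^3 - 14*v^2 + 24*v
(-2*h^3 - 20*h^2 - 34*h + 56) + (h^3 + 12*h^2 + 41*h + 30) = -h^3 - 8*h^2 + 7*h + 86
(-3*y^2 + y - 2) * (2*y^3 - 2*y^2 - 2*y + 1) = -6*y^5 + 8*y^4 - y^2 + 5*y - 2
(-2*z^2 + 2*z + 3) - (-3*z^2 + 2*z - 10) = z^2 + 13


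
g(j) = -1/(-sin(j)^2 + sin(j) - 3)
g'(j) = -(2*sin(j)*cos(j) - cos(j))/(-sin(j)^2 + sin(j) - 3)^2 = (1 - 2*sin(j))*cos(j)/(sin(j)^2 - sin(j) + 3)^2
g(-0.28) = 0.30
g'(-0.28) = 0.13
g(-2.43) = 0.25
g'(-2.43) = -0.10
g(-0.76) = 0.24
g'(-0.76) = 0.10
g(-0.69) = 0.25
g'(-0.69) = 0.11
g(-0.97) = 0.22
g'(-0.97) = 0.07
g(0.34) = 0.36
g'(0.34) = 0.04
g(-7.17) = 0.23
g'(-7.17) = 0.08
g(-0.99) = 0.22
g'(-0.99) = 0.07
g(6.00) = 0.30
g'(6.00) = 0.13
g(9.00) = 0.36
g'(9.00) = -0.02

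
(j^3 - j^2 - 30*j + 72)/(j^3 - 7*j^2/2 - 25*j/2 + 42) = 2*(j + 6)/(2*j + 7)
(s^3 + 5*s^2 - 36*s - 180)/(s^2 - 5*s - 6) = (s^2 + 11*s + 30)/(s + 1)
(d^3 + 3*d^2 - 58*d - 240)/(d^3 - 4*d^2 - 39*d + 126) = (d^2 - 3*d - 40)/(d^2 - 10*d + 21)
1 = 1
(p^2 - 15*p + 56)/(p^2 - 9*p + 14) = (p - 8)/(p - 2)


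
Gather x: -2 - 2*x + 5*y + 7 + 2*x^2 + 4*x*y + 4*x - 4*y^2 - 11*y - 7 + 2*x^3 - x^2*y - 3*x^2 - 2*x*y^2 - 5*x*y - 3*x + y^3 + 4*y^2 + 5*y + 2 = 2*x^3 + x^2*(-y - 1) + x*(-2*y^2 - y - 1) + y^3 - y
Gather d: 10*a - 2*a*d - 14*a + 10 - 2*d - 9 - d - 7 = -4*a + d*(-2*a - 3) - 6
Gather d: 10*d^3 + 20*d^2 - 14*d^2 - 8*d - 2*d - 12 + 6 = 10*d^3 + 6*d^2 - 10*d - 6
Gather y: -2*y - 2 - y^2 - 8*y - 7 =-y^2 - 10*y - 9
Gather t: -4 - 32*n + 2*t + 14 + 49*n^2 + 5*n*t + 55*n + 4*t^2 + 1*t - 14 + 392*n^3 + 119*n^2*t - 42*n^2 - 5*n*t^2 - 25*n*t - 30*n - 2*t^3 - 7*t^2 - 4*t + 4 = 392*n^3 + 7*n^2 - 7*n - 2*t^3 + t^2*(-5*n - 3) + t*(119*n^2 - 20*n - 1)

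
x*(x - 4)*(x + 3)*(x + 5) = x^4 + 4*x^3 - 17*x^2 - 60*x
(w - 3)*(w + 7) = w^2 + 4*w - 21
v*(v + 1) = v^2 + v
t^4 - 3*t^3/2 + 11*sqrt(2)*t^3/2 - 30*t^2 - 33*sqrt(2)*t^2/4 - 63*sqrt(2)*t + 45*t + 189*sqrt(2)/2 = (t - 3/2)*(t - 3*sqrt(2))*(t + 3*sqrt(2)/2)*(t + 7*sqrt(2))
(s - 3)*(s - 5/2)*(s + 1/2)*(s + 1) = s^4 - 4*s^3 - s^2/4 + 17*s/2 + 15/4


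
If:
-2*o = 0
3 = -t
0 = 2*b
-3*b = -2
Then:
No Solution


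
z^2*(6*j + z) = 6*j*z^2 + z^3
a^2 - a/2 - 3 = (a - 2)*(a + 3/2)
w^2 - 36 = (w - 6)*(w + 6)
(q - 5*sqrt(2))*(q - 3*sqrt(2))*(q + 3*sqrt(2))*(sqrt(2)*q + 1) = sqrt(2)*q^4 - 9*q^3 - 23*sqrt(2)*q^2 + 162*q + 90*sqrt(2)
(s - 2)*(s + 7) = s^2 + 5*s - 14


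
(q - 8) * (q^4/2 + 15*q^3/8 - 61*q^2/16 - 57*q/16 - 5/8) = q^5/2 - 17*q^4/8 - 301*q^3/16 + 431*q^2/16 + 223*q/8 + 5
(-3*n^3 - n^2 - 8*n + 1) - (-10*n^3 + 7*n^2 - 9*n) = 7*n^3 - 8*n^2 + n + 1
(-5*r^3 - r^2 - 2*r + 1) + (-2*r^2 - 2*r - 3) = -5*r^3 - 3*r^2 - 4*r - 2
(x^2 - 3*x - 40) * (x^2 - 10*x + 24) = x^4 - 13*x^3 + 14*x^2 + 328*x - 960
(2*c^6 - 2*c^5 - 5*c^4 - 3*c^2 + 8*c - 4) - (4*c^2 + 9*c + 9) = 2*c^6 - 2*c^5 - 5*c^4 - 7*c^2 - c - 13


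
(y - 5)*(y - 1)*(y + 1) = y^3 - 5*y^2 - y + 5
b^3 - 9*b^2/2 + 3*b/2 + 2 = (b - 4)*(b - 1)*(b + 1/2)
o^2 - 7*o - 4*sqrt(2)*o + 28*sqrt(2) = (o - 7)*(o - 4*sqrt(2))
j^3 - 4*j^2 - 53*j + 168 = (j - 8)*(j - 3)*(j + 7)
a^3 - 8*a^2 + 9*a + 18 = (a - 6)*(a - 3)*(a + 1)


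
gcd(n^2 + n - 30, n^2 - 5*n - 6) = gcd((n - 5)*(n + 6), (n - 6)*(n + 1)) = 1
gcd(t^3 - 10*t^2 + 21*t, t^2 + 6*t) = t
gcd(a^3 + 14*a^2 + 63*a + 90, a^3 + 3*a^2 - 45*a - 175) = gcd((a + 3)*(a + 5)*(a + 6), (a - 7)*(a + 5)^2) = a + 5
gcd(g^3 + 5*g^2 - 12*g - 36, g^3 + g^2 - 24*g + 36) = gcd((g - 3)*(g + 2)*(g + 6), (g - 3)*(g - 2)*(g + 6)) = g^2 + 3*g - 18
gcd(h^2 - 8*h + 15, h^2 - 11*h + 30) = h - 5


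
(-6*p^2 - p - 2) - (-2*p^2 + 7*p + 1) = -4*p^2 - 8*p - 3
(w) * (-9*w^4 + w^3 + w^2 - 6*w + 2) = -9*w^5 + w^4 + w^3 - 6*w^2 + 2*w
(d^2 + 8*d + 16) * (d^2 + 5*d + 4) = d^4 + 13*d^3 + 60*d^2 + 112*d + 64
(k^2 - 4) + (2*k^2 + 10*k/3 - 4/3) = 3*k^2 + 10*k/3 - 16/3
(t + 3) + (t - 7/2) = 2*t - 1/2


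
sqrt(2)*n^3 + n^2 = n^2*(sqrt(2)*n + 1)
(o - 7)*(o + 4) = o^2 - 3*o - 28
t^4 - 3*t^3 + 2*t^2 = t^2*(t - 2)*(t - 1)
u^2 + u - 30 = (u - 5)*(u + 6)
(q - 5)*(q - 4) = q^2 - 9*q + 20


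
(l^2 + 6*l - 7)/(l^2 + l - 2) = (l + 7)/(l + 2)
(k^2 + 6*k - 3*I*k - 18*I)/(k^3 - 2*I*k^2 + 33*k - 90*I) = (k + 6)/(k^2 + I*k + 30)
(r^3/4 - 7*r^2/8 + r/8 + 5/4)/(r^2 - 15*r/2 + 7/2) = (2*r^3 - 7*r^2 + r + 10)/(4*(2*r^2 - 15*r + 7))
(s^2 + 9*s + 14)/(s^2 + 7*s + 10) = (s + 7)/(s + 5)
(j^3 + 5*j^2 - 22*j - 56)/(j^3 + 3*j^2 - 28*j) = (j + 2)/j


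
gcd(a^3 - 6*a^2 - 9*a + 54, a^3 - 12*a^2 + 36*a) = a - 6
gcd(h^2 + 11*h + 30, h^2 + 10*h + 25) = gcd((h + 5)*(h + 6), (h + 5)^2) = h + 5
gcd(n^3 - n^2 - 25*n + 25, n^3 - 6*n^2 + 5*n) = n^2 - 6*n + 5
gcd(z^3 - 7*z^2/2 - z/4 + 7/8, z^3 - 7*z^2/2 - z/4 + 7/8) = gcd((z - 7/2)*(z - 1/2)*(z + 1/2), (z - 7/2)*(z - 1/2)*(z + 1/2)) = z^3 - 7*z^2/2 - z/4 + 7/8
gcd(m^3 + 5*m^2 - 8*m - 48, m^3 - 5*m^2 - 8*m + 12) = 1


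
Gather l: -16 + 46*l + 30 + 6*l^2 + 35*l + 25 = 6*l^2 + 81*l + 39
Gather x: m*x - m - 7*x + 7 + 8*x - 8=-m + x*(m + 1) - 1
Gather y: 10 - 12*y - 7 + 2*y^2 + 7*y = 2*y^2 - 5*y + 3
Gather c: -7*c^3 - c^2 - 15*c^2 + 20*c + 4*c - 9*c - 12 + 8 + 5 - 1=-7*c^3 - 16*c^2 + 15*c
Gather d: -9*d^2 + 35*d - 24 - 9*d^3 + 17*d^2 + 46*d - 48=-9*d^3 + 8*d^2 + 81*d - 72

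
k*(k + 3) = k^2 + 3*k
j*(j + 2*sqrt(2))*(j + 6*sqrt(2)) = j^3 + 8*sqrt(2)*j^2 + 24*j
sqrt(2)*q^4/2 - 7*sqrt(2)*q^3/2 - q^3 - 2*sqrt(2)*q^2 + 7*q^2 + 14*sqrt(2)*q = q*(q - 7)*(q - 2*sqrt(2))*(sqrt(2)*q/2 + 1)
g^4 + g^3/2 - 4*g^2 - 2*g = g*(g - 2)*(g + 1/2)*(g + 2)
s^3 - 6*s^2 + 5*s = s*(s - 5)*(s - 1)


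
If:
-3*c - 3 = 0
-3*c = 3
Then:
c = -1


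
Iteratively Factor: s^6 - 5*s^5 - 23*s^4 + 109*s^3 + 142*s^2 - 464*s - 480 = (s + 2)*(s^5 - 7*s^4 - 9*s^3 + 127*s^2 - 112*s - 240) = (s - 3)*(s + 2)*(s^4 - 4*s^3 - 21*s^2 + 64*s + 80) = (s - 4)*(s - 3)*(s + 2)*(s^3 - 21*s - 20) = (s - 4)*(s - 3)*(s + 1)*(s + 2)*(s^2 - s - 20) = (s - 5)*(s - 4)*(s - 3)*(s + 1)*(s + 2)*(s + 4)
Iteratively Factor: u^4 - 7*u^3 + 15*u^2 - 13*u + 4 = (u - 1)*(u^3 - 6*u^2 + 9*u - 4) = (u - 1)^2*(u^2 - 5*u + 4) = (u - 4)*(u - 1)^2*(u - 1)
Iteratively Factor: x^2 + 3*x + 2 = (x + 2)*(x + 1)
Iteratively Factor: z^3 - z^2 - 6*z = (z)*(z^2 - z - 6) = z*(z + 2)*(z - 3)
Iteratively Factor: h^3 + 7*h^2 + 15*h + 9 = (h + 3)*(h^2 + 4*h + 3) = (h + 1)*(h + 3)*(h + 3)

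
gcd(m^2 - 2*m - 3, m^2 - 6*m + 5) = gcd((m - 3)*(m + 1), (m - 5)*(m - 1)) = 1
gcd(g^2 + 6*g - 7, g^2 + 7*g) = g + 7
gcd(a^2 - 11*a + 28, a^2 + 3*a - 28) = a - 4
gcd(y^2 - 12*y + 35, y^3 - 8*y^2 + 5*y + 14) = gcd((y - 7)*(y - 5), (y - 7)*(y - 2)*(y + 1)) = y - 7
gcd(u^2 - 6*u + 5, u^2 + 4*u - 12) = 1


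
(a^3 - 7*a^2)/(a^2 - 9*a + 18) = a^2*(a - 7)/(a^2 - 9*a + 18)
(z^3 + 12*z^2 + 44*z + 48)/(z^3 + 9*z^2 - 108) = (z^2 + 6*z + 8)/(z^2 + 3*z - 18)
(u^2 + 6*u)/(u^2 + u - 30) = u/(u - 5)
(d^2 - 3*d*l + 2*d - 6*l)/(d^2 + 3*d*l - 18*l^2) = (d + 2)/(d + 6*l)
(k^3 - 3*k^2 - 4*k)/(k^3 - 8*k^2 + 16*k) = (k + 1)/(k - 4)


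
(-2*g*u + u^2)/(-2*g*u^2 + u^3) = 1/u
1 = 1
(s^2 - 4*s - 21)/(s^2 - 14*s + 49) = (s + 3)/(s - 7)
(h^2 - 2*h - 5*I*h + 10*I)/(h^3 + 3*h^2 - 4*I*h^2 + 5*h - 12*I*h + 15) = (h - 2)/(h^2 + h*(3 + I) + 3*I)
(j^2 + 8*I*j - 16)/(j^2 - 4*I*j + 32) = (j + 4*I)/(j - 8*I)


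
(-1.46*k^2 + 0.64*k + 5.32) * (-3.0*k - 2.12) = 4.38*k^3 + 1.1752*k^2 - 17.3168*k - 11.2784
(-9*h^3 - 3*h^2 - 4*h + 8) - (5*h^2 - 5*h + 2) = -9*h^3 - 8*h^2 + h + 6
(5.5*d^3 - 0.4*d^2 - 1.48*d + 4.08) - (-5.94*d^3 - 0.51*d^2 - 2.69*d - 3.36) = 11.44*d^3 + 0.11*d^2 + 1.21*d + 7.44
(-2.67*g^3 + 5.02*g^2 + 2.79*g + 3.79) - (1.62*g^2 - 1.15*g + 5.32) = -2.67*g^3 + 3.4*g^2 + 3.94*g - 1.53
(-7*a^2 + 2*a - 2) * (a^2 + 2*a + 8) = -7*a^4 - 12*a^3 - 54*a^2 + 12*a - 16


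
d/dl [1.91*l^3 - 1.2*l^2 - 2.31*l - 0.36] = 5.73*l^2 - 2.4*l - 2.31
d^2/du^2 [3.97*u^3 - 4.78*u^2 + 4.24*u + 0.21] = 23.82*u - 9.56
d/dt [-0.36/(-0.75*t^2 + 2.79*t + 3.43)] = (1.0044 - 0.54*t)/(-0.75*t^2 + 2.79*t + 3.43)^2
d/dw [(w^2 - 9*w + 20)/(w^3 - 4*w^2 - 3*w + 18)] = (-w^3 + 15*w^2 - 54*w + 34)/(w^5 - 5*w^4 - 5*w^3 + 45*w^2 - 108)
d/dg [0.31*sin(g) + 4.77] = 0.31*cos(g)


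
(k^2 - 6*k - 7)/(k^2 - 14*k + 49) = (k + 1)/(k - 7)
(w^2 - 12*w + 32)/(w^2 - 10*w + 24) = (w - 8)/(w - 6)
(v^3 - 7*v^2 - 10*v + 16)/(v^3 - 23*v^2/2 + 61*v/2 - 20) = 2*(v + 2)/(2*v - 5)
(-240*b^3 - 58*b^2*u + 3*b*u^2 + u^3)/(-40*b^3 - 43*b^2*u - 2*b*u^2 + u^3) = (6*b + u)/(b + u)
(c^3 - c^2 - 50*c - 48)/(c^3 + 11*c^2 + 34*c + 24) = (c - 8)/(c + 4)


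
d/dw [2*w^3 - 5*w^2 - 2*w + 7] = 6*w^2 - 10*w - 2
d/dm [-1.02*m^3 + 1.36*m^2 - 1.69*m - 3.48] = -3.06*m^2 + 2.72*m - 1.69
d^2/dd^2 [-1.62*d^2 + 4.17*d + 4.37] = -3.24000000000000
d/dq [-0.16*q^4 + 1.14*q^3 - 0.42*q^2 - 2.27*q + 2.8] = -0.64*q^3 + 3.42*q^2 - 0.84*q - 2.27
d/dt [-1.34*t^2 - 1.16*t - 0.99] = -2.68*t - 1.16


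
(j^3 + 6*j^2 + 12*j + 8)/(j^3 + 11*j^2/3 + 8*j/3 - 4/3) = 3*(j + 2)/(3*j - 1)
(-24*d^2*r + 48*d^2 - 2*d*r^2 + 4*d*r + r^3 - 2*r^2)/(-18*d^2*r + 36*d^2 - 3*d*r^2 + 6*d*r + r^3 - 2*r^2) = (4*d + r)/(3*d + r)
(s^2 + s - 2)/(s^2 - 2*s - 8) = (s - 1)/(s - 4)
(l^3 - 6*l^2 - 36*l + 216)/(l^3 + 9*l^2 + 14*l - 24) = (l^2 - 12*l + 36)/(l^2 + 3*l - 4)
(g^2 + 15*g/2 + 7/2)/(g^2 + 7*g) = (g + 1/2)/g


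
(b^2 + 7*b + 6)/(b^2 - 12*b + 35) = (b^2 + 7*b + 6)/(b^2 - 12*b + 35)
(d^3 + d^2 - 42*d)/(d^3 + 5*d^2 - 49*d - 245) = d*(d - 6)/(d^2 - 2*d - 35)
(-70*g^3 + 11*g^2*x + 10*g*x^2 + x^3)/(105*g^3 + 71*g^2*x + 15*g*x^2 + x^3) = (-2*g + x)/(3*g + x)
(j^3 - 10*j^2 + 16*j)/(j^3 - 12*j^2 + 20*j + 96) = j*(j - 2)/(j^2 - 4*j - 12)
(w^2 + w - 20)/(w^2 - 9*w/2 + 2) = 2*(w + 5)/(2*w - 1)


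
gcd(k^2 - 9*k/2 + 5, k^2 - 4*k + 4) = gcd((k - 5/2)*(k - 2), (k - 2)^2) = k - 2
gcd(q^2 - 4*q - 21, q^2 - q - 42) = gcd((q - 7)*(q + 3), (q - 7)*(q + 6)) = q - 7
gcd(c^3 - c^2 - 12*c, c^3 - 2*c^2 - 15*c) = c^2 + 3*c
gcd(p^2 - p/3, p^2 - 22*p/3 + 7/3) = p - 1/3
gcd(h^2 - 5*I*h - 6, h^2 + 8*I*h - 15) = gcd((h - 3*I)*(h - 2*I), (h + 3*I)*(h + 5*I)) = 1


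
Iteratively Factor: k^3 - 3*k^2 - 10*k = (k + 2)*(k^2 - 5*k) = k*(k + 2)*(k - 5)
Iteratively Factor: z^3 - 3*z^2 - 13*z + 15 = (z - 1)*(z^2 - 2*z - 15) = (z - 1)*(z + 3)*(z - 5)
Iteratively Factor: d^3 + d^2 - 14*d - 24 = (d + 2)*(d^2 - d - 12) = (d - 4)*(d + 2)*(d + 3)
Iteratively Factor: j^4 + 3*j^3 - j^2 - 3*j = (j - 1)*(j^3 + 4*j^2 + 3*j) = (j - 1)*(j + 3)*(j^2 + j) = (j - 1)*(j + 1)*(j + 3)*(j)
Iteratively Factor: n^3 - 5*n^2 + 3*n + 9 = (n - 3)*(n^2 - 2*n - 3) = (n - 3)^2*(n + 1)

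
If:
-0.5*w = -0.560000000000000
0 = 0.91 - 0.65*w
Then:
No Solution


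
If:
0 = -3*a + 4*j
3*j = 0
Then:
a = 0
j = 0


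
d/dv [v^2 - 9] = 2*v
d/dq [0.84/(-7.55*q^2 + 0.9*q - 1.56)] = (12.684*q - 0.756)/(7.55*q^2 - 0.9*q + 1.56)^2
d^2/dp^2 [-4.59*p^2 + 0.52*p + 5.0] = -9.18000000000000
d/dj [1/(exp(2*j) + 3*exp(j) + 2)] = (-2*exp(j) - 3)*exp(j)/(exp(2*j) + 3*exp(j) + 2)^2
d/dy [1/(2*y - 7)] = -2/(2*y - 7)^2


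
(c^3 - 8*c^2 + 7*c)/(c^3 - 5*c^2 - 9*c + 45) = c*(c^2 - 8*c + 7)/(c^3 - 5*c^2 - 9*c + 45)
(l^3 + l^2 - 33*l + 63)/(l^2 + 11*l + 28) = (l^2 - 6*l + 9)/(l + 4)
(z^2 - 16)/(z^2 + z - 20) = (z + 4)/(z + 5)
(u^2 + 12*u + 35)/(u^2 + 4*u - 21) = (u + 5)/(u - 3)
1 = 1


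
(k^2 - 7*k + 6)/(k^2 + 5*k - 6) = (k - 6)/(k + 6)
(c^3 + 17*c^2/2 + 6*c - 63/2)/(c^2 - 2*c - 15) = (2*c^2 + 11*c - 21)/(2*(c - 5))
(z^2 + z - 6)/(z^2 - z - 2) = (z + 3)/(z + 1)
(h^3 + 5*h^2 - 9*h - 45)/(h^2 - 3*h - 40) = (h^2 - 9)/(h - 8)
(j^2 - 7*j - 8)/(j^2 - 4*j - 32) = (j + 1)/(j + 4)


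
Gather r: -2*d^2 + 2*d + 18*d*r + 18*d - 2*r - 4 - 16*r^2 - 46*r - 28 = -2*d^2 + 20*d - 16*r^2 + r*(18*d - 48) - 32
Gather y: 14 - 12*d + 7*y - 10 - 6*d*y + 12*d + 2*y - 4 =y*(9 - 6*d)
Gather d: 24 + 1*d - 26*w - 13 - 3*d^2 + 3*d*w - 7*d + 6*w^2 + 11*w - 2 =-3*d^2 + d*(3*w - 6) + 6*w^2 - 15*w + 9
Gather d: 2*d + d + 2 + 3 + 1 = 3*d + 6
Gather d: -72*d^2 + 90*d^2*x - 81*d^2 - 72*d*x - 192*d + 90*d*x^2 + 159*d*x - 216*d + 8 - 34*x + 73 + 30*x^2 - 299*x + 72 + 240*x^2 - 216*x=d^2*(90*x - 153) + d*(90*x^2 + 87*x - 408) + 270*x^2 - 549*x + 153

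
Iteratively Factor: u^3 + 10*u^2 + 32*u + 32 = (u + 4)*(u^2 + 6*u + 8) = (u + 2)*(u + 4)*(u + 4)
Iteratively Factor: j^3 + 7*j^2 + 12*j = (j + 3)*(j^2 + 4*j) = j*(j + 3)*(j + 4)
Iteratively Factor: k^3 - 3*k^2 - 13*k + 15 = (k - 5)*(k^2 + 2*k - 3) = (k - 5)*(k - 1)*(k + 3)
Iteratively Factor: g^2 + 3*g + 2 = (g + 1)*(g + 2)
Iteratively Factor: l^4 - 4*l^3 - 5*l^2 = (l)*(l^3 - 4*l^2 - 5*l) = l^2*(l^2 - 4*l - 5) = l^2*(l + 1)*(l - 5)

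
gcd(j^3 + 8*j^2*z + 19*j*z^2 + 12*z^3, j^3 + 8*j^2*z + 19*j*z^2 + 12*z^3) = j^3 + 8*j^2*z + 19*j*z^2 + 12*z^3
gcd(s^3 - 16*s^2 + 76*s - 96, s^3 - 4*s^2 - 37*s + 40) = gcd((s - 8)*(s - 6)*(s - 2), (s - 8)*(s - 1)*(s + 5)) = s - 8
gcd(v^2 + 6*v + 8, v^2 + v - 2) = v + 2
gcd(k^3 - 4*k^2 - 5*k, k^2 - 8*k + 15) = k - 5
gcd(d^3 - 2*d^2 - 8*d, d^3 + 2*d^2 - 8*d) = d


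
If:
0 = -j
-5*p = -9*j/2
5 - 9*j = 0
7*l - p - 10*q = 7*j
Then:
No Solution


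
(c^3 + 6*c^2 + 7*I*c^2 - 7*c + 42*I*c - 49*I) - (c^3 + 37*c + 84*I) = 6*c^2 + 7*I*c^2 - 44*c + 42*I*c - 133*I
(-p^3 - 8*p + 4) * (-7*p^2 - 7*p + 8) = 7*p^5 + 7*p^4 + 48*p^3 + 28*p^2 - 92*p + 32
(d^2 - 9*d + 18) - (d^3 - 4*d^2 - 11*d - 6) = -d^3 + 5*d^2 + 2*d + 24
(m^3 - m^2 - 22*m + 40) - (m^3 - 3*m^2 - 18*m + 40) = 2*m^2 - 4*m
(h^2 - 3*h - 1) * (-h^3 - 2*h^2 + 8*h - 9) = -h^5 + h^4 + 15*h^3 - 31*h^2 + 19*h + 9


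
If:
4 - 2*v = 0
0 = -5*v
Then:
No Solution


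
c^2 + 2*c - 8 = (c - 2)*(c + 4)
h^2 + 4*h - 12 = (h - 2)*(h + 6)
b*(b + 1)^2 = b^3 + 2*b^2 + b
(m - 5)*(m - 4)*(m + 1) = m^3 - 8*m^2 + 11*m + 20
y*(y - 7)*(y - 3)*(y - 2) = y^4 - 12*y^3 + 41*y^2 - 42*y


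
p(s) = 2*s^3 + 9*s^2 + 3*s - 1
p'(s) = 6*s^2 + 18*s + 3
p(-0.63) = 0.18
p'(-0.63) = -5.96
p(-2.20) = 14.66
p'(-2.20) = -7.56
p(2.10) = 63.51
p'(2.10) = 67.26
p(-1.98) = 12.82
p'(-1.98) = -9.12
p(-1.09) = 3.83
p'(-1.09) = -9.49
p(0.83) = 8.83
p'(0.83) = 22.07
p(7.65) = 1444.05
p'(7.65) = 491.84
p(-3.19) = 16.09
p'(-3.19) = 6.64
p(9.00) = 2213.00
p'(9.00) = 651.00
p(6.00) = 773.00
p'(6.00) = 327.00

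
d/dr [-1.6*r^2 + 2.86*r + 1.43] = 2.86 - 3.2*r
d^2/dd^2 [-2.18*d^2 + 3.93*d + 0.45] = -4.36000000000000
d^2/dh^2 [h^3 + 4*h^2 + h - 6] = 6*h + 8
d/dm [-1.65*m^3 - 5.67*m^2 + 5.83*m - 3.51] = -4.95*m^2 - 11.34*m + 5.83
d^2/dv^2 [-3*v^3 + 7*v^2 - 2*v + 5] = 14 - 18*v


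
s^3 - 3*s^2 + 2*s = s*(s - 2)*(s - 1)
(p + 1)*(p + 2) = p^2 + 3*p + 2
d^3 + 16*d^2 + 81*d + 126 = (d + 3)*(d + 6)*(d + 7)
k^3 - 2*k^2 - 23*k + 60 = (k - 4)*(k - 3)*(k + 5)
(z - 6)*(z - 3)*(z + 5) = z^3 - 4*z^2 - 27*z + 90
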